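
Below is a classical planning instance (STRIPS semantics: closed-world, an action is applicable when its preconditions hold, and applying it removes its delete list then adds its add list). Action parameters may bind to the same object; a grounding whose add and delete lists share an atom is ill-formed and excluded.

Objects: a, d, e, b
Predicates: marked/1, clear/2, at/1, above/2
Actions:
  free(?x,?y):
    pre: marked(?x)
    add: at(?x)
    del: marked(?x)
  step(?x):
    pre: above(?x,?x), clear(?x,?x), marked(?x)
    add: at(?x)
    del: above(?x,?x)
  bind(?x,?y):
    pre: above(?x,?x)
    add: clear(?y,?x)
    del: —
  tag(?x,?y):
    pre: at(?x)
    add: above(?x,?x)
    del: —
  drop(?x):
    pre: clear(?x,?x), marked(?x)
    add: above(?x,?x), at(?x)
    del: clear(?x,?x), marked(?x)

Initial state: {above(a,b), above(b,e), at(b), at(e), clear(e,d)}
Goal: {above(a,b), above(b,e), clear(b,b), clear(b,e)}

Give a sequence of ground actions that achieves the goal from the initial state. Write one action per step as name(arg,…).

tag(e,a); bind(e,b); tag(b,a); bind(b,b)

1. tag(e,a)  →  {above(a,b), above(b,e), above(e,e), at(b), at(e), clear(e,d)}
2. bind(e,b)  →  {above(a,b), above(b,e), above(e,e), at(b), at(e), clear(b,e), clear(e,d)}
3. tag(b,a)  →  {above(a,b), above(b,b), above(b,e), above(e,e), at(b), at(e), clear(b,e), clear(e,d)}
4. bind(b,b)  →  {above(a,b), above(b,b), above(b,e), above(e,e), at(b), at(e), clear(b,b), clear(b,e), clear(e,d)}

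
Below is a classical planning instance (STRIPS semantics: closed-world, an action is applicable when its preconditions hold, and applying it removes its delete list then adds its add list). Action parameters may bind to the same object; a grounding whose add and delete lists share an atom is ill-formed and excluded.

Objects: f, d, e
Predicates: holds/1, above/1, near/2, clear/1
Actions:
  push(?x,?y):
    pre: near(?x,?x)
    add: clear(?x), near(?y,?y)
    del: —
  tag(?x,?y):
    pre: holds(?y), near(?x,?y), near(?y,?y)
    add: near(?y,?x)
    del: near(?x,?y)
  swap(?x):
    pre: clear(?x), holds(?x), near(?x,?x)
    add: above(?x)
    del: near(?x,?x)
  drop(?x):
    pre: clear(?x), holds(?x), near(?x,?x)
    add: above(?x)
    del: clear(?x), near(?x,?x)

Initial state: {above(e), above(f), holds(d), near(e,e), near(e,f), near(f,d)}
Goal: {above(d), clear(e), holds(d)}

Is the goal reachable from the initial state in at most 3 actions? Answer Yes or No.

1. push(e,d)  →  {above(e), above(f), clear(e), holds(d), near(d,d), near(e,e), near(e,f), near(f,d)}
2. push(d,f)  →  {above(e), above(f), clear(d), clear(e), holds(d), near(d,d), near(e,e), near(e,f), near(f,d), near(f,f)}
3. swap(d)  →  {above(d), above(e), above(f), clear(d), clear(e), holds(d), near(e,e), near(e,f), near(f,d), near(f,f)}
optimal plan length = 3; 3 ≤ 3

Yes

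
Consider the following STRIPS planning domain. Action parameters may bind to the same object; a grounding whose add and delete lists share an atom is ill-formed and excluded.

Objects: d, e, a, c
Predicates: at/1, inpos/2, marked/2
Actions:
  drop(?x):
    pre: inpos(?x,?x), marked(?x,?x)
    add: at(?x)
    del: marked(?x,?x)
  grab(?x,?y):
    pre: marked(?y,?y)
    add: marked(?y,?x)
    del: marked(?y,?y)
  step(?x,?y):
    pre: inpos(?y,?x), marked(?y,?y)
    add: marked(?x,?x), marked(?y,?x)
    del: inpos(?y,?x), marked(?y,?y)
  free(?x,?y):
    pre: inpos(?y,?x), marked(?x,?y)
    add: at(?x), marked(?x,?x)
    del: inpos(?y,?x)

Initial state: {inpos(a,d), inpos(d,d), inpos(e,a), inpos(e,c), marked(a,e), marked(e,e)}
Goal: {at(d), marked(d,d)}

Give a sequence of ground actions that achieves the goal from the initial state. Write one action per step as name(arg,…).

step(a,e); step(d,a); free(d,d)

1. step(a,e)  →  {inpos(a,d), inpos(d,d), inpos(e,c), marked(a,a), marked(a,e), marked(e,a)}
2. step(d,a)  →  {inpos(d,d), inpos(e,c), marked(a,d), marked(a,e), marked(d,d), marked(e,a)}
3. free(d,d)  →  {at(d), inpos(e,c), marked(a,d), marked(a,e), marked(d,d), marked(e,a)}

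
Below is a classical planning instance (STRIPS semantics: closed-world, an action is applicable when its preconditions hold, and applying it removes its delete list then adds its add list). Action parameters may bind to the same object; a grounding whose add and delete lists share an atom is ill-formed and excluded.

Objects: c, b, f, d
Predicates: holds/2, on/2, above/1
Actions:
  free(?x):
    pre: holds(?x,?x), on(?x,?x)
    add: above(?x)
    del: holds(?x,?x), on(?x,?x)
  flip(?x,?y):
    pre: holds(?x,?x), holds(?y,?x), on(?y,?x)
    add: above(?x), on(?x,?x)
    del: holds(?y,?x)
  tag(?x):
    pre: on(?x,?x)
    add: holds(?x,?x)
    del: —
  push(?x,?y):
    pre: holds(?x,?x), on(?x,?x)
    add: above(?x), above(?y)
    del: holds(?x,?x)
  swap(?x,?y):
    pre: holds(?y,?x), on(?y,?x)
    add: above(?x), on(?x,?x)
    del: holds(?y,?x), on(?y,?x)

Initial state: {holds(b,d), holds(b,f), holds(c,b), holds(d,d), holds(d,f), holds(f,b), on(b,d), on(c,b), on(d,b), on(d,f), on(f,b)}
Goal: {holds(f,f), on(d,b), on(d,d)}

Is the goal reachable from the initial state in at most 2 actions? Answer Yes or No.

1. flip(d,b)  →  {above(d), holds(b,f), holds(c,b), holds(d,d), holds(d,f), holds(f,b), on(b,d), on(c,b), on(d,b), on(d,d), on(d,f), on(f,b)}
2. swap(f,d)  →  {above(d), above(f), holds(b,f), holds(c,b), holds(d,d), holds(f,b), on(b,d), on(c,b), on(d,b), on(d,d), on(f,b), on(f,f)}
3. tag(f)  →  {above(d), above(f), holds(b,f), holds(c,b), holds(d,d), holds(f,b), holds(f,f), on(b,d), on(c,b), on(d,b), on(d,d), on(f,b), on(f,f)}
optimal plan length = 3; 3 > 2

No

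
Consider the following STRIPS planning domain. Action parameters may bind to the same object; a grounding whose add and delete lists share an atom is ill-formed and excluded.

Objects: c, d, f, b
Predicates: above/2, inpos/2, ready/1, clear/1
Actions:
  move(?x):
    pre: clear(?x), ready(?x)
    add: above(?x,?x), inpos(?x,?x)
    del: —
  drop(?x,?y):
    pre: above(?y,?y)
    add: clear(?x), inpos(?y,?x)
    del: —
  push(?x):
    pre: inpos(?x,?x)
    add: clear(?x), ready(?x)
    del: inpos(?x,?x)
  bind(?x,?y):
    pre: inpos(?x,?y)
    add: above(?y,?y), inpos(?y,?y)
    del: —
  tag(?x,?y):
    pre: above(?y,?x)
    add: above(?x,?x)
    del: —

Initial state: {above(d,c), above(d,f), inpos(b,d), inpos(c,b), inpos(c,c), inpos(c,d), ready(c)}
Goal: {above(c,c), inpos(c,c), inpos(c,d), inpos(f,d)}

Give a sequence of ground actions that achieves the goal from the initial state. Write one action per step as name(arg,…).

bind(c,c); tag(f,d); drop(d,f)

1. bind(c,c)  →  {above(c,c), above(d,c), above(d,f), inpos(b,d), inpos(c,b), inpos(c,c), inpos(c,d), ready(c)}
2. tag(f,d)  →  {above(c,c), above(d,c), above(d,f), above(f,f), inpos(b,d), inpos(c,b), inpos(c,c), inpos(c,d), ready(c)}
3. drop(d,f)  →  {above(c,c), above(d,c), above(d,f), above(f,f), clear(d), inpos(b,d), inpos(c,b), inpos(c,c), inpos(c,d), inpos(f,d), ready(c)}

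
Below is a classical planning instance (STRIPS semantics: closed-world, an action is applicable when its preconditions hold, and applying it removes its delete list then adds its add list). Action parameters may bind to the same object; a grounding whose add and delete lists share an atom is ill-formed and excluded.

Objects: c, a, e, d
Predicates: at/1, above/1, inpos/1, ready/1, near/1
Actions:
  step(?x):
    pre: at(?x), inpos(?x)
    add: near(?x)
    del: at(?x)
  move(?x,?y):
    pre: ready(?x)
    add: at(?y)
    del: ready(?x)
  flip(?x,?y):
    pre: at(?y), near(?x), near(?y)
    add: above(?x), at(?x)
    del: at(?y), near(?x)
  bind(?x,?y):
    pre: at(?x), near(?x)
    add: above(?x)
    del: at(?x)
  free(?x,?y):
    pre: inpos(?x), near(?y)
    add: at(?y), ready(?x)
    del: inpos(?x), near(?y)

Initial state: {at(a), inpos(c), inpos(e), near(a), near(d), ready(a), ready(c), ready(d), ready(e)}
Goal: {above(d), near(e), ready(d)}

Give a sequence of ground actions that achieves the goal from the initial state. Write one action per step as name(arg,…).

move(c,e); step(e); flip(d,a)

1. move(c,e)  →  {at(a), at(e), inpos(c), inpos(e), near(a), near(d), ready(a), ready(d), ready(e)}
2. step(e)  →  {at(a), inpos(c), inpos(e), near(a), near(d), near(e), ready(a), ready(d), ready(e)}
3. flip(d,a)  →  {above(d), at(d), inpos(c), inpos(e), near(a), near(e), ready(a), ready(d), ready(e)}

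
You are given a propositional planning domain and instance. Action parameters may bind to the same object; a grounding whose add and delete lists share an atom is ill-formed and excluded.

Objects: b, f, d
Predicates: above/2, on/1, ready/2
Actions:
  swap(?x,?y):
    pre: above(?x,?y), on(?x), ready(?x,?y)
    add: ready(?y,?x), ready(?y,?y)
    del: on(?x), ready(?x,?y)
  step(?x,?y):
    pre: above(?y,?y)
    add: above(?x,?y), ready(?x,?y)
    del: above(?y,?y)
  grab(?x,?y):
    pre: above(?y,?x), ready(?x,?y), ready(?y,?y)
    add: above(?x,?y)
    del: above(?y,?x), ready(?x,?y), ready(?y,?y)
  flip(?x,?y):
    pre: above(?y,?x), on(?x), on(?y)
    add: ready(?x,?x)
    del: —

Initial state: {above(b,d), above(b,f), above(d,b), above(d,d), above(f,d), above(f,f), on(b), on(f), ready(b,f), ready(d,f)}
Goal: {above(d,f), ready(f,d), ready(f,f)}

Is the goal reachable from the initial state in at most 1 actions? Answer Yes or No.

1. swap(b,f)  →  {above(b,d), above(b,f), above(d,b), above(d,d), above(f,d), above(f,f), on(f), ready(d,f), ready(f,b), ready(f,f)}
2. step(f,d)  →  {above(b,d), above(b,f), above(d,b), above(f,d), above(f,f), on(f), ready(d,f), ready(f,b), ready(f,d), ready(f,f)}
3. step(d,f)  →  {above(b,d), above(b,f), above(d,b), above(d,f), above(f,d), on(f), ready(d,f), ready(f,b), ready(f,d), ready(f,f)}
optimal plan length = 3; 3 > 1

No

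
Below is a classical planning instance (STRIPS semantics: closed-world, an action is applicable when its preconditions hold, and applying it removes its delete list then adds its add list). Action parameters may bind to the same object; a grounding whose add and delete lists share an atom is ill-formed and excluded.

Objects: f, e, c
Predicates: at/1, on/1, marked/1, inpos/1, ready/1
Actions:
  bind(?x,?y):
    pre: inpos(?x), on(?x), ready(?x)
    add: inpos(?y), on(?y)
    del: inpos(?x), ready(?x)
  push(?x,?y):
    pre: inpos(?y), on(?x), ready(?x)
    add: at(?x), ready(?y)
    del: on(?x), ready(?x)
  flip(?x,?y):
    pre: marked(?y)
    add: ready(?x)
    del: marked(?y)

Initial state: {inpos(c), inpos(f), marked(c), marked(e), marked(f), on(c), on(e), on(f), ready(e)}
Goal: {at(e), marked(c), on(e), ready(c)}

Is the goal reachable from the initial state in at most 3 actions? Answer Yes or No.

Yes

1. push(e,f)  →  {at(e), inpos(c), inpos(f), marked(c), marked(e), marked(f), on(c), on(f), ready(f)}
2. bind(f,e)  →  {at(e), inpos(c), inpos(e), marked(c), marked(e), marked(f), on(c), on(e), on(f)}
3. flip(c,f)  →  {at(e), inpos(c), inpos(e), marked(c), marked(e), on(c), on(e), on(f), ready(c)}
optimal plan length = 3; 3 ≤ 3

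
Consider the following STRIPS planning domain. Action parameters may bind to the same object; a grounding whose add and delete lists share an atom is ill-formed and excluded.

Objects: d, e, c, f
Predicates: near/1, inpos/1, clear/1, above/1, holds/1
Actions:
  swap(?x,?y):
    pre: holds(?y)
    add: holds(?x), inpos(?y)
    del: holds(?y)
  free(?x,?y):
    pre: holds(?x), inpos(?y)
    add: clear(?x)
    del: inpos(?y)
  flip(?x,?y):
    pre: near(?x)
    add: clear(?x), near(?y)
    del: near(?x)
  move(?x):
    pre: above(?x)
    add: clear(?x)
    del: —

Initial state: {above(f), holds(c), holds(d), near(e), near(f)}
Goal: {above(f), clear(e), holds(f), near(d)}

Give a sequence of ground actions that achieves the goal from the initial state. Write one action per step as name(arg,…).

swap(f,d); flip(e,d)

1. swap(f,d)  →  {above(f), holds(c), holds(f), inpos(d), near(e), near(f)}
2. flip(e,d)  →  {above(f), clear(e), holds(c), holds(f), inpos(d), near(d), near(f)}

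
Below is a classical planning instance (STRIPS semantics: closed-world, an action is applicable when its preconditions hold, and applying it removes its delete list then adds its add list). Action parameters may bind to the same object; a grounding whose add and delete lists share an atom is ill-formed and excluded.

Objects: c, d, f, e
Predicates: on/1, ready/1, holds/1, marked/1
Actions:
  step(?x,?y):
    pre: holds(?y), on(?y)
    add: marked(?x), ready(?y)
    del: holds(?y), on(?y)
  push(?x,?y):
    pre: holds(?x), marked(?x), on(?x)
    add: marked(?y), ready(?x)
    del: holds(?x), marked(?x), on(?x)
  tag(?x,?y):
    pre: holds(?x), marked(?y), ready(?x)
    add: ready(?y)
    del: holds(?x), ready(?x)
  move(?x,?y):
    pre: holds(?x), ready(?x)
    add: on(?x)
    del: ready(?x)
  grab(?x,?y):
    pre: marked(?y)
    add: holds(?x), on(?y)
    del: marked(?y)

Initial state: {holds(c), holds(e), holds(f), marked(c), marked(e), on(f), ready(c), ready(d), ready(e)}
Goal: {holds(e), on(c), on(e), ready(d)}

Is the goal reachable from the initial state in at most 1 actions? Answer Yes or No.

No

1. move(c,c)  →  {holds(c), holds(e), holds(f), marked(c), marked(e), on(c), on(f), ready(d), ready(e)}
2. move(e,c)  →  {holds(c), holds(e), holds(f), marked(c), marked(e), on(c), on(e), on(f), ready(d)}
optimal plan length = 2; 2 > 1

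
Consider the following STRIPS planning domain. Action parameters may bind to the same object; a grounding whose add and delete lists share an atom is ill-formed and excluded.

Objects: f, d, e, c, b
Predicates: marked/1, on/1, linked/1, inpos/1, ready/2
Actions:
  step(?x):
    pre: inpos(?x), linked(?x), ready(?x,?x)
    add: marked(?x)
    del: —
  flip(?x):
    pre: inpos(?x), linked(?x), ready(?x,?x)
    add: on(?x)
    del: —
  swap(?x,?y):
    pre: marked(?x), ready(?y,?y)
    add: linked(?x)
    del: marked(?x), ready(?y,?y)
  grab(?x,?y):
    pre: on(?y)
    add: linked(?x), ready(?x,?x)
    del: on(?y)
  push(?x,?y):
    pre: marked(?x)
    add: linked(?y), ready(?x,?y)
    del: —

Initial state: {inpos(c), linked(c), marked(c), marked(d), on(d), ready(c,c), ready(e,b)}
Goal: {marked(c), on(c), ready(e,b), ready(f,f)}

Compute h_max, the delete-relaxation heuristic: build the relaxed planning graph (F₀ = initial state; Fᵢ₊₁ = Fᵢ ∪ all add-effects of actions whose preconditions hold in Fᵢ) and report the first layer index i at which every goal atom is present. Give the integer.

F0 = init (7 atoms)
F1 = F0 ∪ {linked(b), linked(d), linked(e), linked(f), on(c), ready(b,b), ready(c,b), ready(c,d), ready(c,e), ready(c,f), ready(d,b), ready(d,c), ready(d,d), ready(d,e), ready(d,f), ready(e,e), ready(f,f)}  (24 atoms)
goal ⊆ F1  ⇒  h_max = 1

1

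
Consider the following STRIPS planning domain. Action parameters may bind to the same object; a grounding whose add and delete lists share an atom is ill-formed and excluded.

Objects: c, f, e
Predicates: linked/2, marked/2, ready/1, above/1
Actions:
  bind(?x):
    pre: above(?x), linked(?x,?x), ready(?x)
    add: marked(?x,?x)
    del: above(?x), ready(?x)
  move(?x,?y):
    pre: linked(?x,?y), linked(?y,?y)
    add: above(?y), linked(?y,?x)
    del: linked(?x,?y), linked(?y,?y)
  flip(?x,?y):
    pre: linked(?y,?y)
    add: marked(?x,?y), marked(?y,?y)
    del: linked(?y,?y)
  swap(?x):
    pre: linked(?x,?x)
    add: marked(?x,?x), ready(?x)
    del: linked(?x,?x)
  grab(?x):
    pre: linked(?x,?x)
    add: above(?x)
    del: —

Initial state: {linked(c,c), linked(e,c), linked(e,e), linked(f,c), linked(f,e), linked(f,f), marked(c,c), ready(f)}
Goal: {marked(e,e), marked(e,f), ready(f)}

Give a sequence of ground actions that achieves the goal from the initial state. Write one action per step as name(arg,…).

flip(c,e); flip(e,f)

1. flip(c,e)  →  {linked(c,c), linked(e,c), linked(f,c), linked(f,e), linked(f,f), marked(c,c), marked(c,e), marked(e,e), ready(f)}
2. flip(e,f)  →  {linked(c,c), linked(e,c), linked(f,c), linked(f,e), marked(c,c), marked(c,e), marked(e,e), marked(e,f), marked(f,f), ready(f)}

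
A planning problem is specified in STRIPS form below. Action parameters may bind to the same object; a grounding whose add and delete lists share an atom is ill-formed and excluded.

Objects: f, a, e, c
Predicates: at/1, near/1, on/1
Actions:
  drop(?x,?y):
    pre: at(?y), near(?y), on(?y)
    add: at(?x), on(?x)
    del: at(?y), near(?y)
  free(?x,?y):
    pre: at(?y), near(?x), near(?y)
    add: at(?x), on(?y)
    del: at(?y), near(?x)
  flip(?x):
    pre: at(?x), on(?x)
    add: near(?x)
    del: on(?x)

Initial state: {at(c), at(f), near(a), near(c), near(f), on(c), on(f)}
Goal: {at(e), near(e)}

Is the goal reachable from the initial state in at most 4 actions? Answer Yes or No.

1. drop(e,f)  →  {at(c), at(e), near(a), near(c), on(c), on(e), on(f)}
2. flip(e)  →  {at(c), at(e), near(a), near(c), near(e), on(c), on(f)}
optimal plan length = 2; 2 ≤ 4

Yes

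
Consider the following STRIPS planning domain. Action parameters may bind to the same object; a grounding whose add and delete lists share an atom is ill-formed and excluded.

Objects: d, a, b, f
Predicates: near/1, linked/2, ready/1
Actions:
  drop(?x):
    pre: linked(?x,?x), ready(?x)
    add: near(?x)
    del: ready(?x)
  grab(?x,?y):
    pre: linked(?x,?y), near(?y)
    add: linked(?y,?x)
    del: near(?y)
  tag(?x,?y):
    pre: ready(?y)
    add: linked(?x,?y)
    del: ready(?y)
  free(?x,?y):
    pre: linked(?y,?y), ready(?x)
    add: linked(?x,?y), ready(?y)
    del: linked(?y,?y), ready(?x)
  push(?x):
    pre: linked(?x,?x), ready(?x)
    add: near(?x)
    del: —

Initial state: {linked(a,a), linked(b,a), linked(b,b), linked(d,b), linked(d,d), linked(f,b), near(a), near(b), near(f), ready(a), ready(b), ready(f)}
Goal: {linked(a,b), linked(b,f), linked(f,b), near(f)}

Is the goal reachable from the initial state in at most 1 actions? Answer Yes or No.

1. grab(b,a)  →  {linked(a,a), linked(a,b), linked(b,a), linked(b,b), linked(d,b), linked(d,d), linked(f,b), near(b), near(f), ready(a), ready(b), ready(f)}
2. grab(f,b)  →  {linked(a,a), linked(a,b), linked(b,a), linked(b,b), linked(b,f), linked(d,b), linked(d,d), linked(f,b), near(f), ready(a), ready(b), ready(f)}
optimal plan length = 2; 2 > 1

No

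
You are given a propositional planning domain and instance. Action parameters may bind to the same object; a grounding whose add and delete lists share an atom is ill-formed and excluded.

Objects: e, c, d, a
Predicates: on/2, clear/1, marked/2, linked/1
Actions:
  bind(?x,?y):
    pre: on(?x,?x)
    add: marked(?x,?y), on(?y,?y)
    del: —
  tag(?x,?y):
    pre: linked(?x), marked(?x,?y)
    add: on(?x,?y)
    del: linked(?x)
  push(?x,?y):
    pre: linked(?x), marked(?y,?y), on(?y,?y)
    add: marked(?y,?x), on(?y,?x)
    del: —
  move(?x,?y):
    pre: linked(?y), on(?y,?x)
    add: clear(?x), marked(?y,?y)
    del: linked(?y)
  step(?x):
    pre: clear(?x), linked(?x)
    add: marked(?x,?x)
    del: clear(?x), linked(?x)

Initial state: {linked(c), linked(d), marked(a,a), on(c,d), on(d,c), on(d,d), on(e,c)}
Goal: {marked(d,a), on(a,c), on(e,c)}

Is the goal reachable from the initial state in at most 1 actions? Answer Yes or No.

1. bind(d,a)  →  {linked(c), linked(d), marked(a,a), marked(d,a), on(a,a), on(c,d), on(d,c), on(d,d), on(e,c)}
2. push(c,a)  →  {linked(c), linked(d), marked(a,a), marked(a,c), marked(d,a), on(a,a), on(a,c), on(c,d), on(d,c), on(d,d), on(e,c)}
optimal plan length = 2; 2 > 1

No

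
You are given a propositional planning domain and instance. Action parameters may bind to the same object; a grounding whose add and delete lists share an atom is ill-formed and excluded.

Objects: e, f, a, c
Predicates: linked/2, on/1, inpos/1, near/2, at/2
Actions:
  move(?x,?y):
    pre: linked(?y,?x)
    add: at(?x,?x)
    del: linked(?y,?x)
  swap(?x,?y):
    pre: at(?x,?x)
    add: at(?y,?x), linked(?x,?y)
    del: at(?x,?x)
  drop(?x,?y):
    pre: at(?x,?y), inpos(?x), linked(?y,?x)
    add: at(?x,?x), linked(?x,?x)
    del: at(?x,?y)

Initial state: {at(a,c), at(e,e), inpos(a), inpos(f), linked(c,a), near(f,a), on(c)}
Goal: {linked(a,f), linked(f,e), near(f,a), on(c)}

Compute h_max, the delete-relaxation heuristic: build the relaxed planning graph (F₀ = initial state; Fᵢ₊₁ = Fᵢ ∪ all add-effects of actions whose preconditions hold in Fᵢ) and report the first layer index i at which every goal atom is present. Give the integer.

3

F0 = init (7 atoms)
F1 = F0 ∪ {at(a,a), at(a,e), at(c,e), at(f,e), linked(a,a), linked(e,a), linked(e,c), linked(e,f)}  (15 atoms)
F2 = F1 ∪ {at(c,a), at(c,c), at(e,a), at(f,a), at(f,f), linked(a,c), linked(a,e), linked(a,f), linked(f,f)}  (24 atoms)
F3 = F2 ∪ {at(a,f), at(c,f), at(e,c), at(e,f), at(f,c), linked(c,e), linked(c,f), linked(f,a), linked(f,c), linked(f,e)}  (34 atoms)
goal ⊆ F3  ⇒  h_max = 3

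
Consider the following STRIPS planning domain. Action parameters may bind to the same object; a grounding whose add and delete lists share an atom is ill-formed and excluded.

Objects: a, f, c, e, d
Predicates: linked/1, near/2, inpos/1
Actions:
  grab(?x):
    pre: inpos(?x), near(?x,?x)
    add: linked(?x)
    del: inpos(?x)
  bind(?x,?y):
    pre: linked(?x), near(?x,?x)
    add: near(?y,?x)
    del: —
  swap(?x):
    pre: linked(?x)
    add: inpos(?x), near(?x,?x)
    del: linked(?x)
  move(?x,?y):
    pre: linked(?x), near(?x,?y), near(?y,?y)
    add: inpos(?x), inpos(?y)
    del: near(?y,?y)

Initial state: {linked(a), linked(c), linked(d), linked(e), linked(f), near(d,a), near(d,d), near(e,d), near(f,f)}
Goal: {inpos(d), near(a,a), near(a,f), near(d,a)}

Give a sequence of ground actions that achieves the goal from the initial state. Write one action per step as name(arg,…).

1. bind(f,a)  →  {linked(a), linked(c), linked(d), linked(e), linked(f), near(a,f), near(d,a), near(d,d), near(e,d), near(f,f)}
2. swap(a)  →  {inpos(a), linked(c), linked(d), linked(e), linked(f), near(a,a), near(a,f), near(d,a), near(d,d), near(e,d), near(f,f)}
3. swap(d)  →  {inpos(a), inpos(d), linked(c), linked(e), linked(f), near(a,a), near(a,f), near(d,a), near(d,d), near(e,d), near(f,f)}

bind(f,a); swap(a); swap(d)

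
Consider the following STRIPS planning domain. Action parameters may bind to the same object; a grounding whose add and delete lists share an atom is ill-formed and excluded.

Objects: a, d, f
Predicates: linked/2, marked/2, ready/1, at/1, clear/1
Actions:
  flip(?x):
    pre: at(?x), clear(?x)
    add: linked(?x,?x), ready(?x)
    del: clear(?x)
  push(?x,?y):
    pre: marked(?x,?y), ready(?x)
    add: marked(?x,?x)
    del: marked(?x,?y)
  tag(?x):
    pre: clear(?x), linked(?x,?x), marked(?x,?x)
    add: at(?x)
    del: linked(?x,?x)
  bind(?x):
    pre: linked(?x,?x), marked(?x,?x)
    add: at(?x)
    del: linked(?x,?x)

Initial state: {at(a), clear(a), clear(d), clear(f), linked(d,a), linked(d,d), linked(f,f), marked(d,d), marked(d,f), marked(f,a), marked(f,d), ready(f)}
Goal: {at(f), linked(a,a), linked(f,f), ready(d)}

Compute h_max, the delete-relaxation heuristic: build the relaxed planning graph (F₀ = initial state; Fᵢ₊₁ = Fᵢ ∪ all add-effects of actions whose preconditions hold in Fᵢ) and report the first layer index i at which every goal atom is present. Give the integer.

2

F0 = init (12 atoms)
F1 = F0 ∪ {at(d), linked(a,a), marked(f,f), ready(a)}  (16 atoms)
F2 = F1 ∪ {at(f), ready(d)}  (18 atoms)
goal ⊆ F2  ⇒  h_max = 2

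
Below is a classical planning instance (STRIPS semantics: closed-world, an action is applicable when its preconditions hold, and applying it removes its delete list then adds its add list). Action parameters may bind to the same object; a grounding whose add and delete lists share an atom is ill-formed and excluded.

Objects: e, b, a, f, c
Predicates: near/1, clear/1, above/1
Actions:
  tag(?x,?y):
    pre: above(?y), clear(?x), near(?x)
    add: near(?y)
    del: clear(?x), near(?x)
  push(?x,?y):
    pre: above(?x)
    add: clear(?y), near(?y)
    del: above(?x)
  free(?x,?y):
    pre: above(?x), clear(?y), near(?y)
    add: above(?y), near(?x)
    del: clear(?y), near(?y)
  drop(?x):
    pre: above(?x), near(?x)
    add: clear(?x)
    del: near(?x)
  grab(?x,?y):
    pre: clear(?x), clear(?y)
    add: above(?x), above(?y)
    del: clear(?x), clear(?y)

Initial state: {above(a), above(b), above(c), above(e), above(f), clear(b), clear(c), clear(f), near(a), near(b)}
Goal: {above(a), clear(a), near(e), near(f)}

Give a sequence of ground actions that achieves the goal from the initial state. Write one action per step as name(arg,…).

tag(b,e); push(e,a); push(b,f)

1. tag(b,e)  →  {above(a), above(b), above(c), above(e), above(f), clear(c), clear(f), near(a), near(e)}
2. push(e,a)  →  {above(a), above(b), above(c), above(f), clear(a), clear(c), clear(f), near(a), near(e)}
3. push(b,f)  →  {above(a), above(c), above(f), clear(a), clear(c), clear(f), near(a), near(e), near(f)}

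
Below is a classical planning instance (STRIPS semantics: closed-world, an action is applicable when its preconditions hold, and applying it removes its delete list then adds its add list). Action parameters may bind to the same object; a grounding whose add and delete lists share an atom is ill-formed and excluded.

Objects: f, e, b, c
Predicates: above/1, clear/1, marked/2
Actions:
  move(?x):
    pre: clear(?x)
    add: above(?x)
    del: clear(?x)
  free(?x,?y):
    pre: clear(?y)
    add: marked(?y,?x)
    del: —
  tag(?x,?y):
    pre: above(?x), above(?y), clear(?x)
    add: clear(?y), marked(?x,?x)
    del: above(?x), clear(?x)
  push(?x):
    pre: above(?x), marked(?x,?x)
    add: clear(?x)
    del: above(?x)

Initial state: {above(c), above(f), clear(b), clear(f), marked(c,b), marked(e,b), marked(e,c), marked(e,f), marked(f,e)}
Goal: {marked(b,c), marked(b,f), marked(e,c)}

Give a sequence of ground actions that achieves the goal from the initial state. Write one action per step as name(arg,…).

1. free(f,b)  →  {above(c), above(f), clear(b), clear(f), marked(b,f), marked(c,b), marked(e,b), marked(e,c), marked(e,f), marked(f,e)}
2. free(c,b)  →  {above(c), above(f), clear(b), clear(f), marked(b,c), marked(b,f), marked(c,b), marked(e,b), marked(e,c), marked(e,f), marked(f,e)}

free(f,b); free(c,b)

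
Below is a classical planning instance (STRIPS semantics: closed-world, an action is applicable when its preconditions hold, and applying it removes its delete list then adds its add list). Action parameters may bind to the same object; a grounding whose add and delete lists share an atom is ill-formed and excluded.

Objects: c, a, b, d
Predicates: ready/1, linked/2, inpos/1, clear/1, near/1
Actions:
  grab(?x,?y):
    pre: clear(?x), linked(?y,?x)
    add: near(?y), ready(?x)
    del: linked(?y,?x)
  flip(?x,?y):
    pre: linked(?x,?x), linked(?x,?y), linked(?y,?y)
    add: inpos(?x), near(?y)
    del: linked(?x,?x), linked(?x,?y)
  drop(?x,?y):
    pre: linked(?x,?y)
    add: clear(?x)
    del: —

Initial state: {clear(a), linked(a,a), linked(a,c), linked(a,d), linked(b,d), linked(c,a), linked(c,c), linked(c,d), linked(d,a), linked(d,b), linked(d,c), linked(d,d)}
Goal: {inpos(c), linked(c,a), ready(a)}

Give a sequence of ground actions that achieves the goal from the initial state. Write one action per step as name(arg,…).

grab(a,a); flip(c,c)

1. grab(a,a)  →  {clear(a), linked(a,c), linked(a,d), linked(b,d), linked(c,a), linked(c,c), linked(c,d), linked(d,a), linked(d,b), linked(d,c), linked(d,d), near(a), ready(a)}
2. flip(c,c)  →  {clear(a), inpos(c), linked(a,c), linked(a,d), linked(b,d), linked(c,a), linked(c,d), linked(d,a), linked(d,b), linked(d,c), linked(d,d), near(a), near(c), ready(a)}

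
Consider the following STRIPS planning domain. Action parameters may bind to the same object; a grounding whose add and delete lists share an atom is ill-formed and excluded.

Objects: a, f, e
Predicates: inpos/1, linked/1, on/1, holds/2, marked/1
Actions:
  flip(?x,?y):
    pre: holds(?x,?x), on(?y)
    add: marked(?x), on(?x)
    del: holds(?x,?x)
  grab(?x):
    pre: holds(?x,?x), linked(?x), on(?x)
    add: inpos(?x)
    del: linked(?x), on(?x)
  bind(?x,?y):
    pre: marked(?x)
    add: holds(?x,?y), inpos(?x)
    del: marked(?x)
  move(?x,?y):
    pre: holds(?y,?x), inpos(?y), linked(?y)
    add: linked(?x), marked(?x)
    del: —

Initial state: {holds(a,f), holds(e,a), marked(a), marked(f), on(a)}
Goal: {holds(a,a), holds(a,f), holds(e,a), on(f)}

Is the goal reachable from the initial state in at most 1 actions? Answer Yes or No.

No

1. bind(a,a)  →  {holds(a,a), holds(a,f), holds(e,a), inpos(a), marked(f), on(a)}
2. bind(f,f)  →  {holds(a,a), holds(a,f), holds(e,a), holds(f,f), inpos(a), inpos(f), on(a)}
3. flip(f,a)  →  {holds(a,a), holds(a,f), holds(e,a), inpos(a), inpos(f), marked(f), on(a), on(f)}
optimal plan length = 3; 3 > 1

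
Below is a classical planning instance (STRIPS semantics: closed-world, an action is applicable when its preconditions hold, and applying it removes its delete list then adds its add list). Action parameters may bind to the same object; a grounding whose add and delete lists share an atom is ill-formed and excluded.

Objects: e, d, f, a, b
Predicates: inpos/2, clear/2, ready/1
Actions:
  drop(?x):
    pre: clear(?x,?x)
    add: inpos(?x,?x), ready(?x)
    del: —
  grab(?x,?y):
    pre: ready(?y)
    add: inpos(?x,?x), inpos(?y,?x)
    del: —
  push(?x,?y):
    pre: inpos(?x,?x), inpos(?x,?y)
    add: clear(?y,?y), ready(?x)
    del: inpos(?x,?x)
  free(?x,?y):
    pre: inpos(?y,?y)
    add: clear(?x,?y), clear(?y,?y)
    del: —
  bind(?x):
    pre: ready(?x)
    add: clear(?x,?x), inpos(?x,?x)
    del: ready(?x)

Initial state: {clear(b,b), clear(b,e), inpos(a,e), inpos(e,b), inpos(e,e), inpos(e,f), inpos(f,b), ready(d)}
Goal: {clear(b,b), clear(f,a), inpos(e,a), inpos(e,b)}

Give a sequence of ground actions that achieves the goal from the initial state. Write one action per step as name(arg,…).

1. push(e,e)  →  {clear(b,b), clear(b,e), clear(e,e), inpos(a,e), inpos(e,b), inpos(e,f), inpos(f,b), ready(d), ready(e)}
2. grab(a,e)  →  {clear(b,b), clear(b,e), clear(e,e), inpos(a,a), inpos(a,e), inpos(e,a), inpos(e,b), inpos(e,f), inpos(f,b), ready(d), ready(e)}
3. free(f,a)  →  {clear(a,a), clear(b,b), clear(b,e), clear(e,e), clear(f,a), inpos(a,a), inpos(a,e), inpos(e,a), inpos(e,b), inpos(e,f), inpos(f,b), ready(d), ready(e)}

push(e,e); grab(a,e); free(f,a)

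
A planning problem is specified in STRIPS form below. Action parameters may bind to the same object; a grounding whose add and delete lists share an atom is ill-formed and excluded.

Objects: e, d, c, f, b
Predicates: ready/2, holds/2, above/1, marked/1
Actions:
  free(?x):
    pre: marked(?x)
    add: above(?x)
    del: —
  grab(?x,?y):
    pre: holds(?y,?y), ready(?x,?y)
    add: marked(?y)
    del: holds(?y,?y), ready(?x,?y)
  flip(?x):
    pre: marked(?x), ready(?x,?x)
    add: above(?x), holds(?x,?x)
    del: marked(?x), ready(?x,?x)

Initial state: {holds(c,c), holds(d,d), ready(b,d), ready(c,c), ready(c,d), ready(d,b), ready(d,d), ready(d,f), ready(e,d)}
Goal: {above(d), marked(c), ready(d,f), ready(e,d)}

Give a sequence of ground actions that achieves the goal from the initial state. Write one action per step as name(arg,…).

1. grab(d,d)  →  {holds(c,c), marked(d), ready(b,d), ready(c,c), ready(c,d), ready(d,b), ready(d,f), ready(e,d)}
2. free(d)  →  {above(d), holds(c,c), marked(d), ready(b,d), ready(c,c), ready(c,d), ready(d,b), ready(d,f), ready(e,d)}
3. grab(c,c)  →  {above(d), marked(c), marked(d), ready(b,d), ready(c,d), ready(d,b), ready(d,f), ready(e,d)}

grab(d,d); free(d); grab(c,c)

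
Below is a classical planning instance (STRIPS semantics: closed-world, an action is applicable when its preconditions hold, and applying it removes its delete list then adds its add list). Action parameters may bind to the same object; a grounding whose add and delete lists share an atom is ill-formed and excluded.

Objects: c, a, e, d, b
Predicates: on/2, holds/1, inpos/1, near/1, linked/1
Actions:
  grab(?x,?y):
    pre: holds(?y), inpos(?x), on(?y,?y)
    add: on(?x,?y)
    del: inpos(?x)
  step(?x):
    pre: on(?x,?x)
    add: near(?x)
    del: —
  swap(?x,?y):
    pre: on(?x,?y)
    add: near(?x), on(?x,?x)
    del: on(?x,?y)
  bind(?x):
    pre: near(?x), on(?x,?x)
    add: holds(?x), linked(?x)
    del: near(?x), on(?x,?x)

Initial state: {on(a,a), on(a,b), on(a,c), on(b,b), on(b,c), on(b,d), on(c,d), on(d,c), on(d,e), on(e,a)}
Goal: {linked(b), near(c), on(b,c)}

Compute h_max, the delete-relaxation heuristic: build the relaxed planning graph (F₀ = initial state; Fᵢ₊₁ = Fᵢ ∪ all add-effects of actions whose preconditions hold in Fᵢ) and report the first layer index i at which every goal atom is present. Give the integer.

2

F0 = init (10 atoms)
F1 = F0 ∪ {near(a), near(b), near(c), near(d), near(e), on(c,c), on(d,d), on(e,e)}  (18 atoms)
F2 = F1 ∪ {holds(a), holds(b), holds(c), holds(d), holds(e), linked(a), linked(b), linked(c), linked(d), linked(e)}  (28 atoms)
goal ⊆ F2  ⇒  h_max = 2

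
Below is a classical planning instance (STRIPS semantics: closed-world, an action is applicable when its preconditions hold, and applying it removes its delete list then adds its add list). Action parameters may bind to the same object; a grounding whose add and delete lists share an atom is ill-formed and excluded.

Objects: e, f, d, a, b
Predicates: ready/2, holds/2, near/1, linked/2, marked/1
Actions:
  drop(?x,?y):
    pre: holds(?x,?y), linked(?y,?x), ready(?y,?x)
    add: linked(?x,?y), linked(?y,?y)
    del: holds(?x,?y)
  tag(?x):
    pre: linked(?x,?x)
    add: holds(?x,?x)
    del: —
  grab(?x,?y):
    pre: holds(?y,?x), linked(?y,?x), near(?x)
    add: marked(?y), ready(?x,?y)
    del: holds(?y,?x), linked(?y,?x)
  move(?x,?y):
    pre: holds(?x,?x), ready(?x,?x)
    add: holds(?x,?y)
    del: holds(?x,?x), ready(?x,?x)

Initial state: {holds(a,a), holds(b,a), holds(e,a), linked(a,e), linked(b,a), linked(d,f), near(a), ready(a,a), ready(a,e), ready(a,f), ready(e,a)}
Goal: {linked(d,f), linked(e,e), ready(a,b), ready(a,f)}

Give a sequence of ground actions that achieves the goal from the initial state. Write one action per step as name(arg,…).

1. drop(e,a)  →  {holds(a,a), holds(b,a), linked(a,a), linked(a,e), linked(b,a), linked(d,f), linked(e,a), near(a), ready(a,a), ready(a,e), ready(a,f), ready(e,a)}
2. grab(a,b)  →  {holds(a,a), linked(a,a), linked(a,e), linked(d,f), linked(e,a), marked(b), near(a), ready(a,a), ready(a,b), ready(a,e), ready(a,f), ready(e,a)}
3. move(a,e)  →  {holds(a,e), linked(a,a), linked(a,e), linked(d,f), linked(e,a), marked(b), near(a), ready(a,b), ready(a,e), ready(a,f), ready(e,a)}
4. drop(a,e)  →  {linked(a,a), linked(a,e), linked(d,f), linked(e,a), linked(e,e), marked(b), near(a), ready(a,b), ready(a,e), ready(a,f), ready(e,a)}

drop(e,a); grab(a,b); move(a,e); drop(a,e)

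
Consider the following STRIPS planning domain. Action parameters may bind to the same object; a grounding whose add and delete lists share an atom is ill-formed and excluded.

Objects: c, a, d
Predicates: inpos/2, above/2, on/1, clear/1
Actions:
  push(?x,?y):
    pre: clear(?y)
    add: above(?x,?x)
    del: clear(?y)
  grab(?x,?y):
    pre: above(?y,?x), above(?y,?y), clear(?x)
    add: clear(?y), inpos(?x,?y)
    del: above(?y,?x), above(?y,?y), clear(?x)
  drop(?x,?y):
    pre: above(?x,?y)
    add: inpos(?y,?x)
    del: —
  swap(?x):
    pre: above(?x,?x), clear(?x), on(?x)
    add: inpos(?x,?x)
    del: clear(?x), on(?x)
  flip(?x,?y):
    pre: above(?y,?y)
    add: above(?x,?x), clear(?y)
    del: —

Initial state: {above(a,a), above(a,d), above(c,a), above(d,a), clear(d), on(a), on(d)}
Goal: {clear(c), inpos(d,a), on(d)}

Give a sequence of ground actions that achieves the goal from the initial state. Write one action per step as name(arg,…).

push(c,d); drop(a,d); flip(c,c)

1. push(c,d)  →  {above(a,a), above(a,d), above(c,a), above(c,c), above(d,a), on(a), on(d)}
2. drop(a,d)  →  {above(a,a), above(a,d), above(c,a), above(c,c), above(d,a), inpos(d,a), on(a), on(d)}
3. flip(c,c)  →  {above(a,a), above(a,d), above(c,a), above(c,c), above(d,a), clear(c), inpos(d,a), on(a), on(d)}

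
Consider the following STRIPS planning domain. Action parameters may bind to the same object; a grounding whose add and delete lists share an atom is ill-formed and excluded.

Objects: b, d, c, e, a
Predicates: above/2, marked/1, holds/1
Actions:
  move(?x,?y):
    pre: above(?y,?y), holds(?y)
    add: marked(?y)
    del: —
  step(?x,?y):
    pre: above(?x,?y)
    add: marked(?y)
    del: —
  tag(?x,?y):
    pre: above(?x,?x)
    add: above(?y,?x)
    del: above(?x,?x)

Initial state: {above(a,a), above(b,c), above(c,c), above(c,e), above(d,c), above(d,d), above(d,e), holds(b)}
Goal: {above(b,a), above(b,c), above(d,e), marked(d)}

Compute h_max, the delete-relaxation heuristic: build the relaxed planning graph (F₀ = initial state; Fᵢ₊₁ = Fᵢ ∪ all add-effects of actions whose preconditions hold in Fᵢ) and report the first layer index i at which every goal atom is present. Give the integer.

1

F0 = init (8 atoms)
F1 = F0 ∪ {above(a,c), above(a,d), above(b,a), above(b,d), above(c,a), above(c,d), above(d,a), above(e,a), above(e,c), above(e,d), marked(a), marked(c), marked(d), marked(e)}  (22 atoms)
goal ⊆ F1  ⇒  h_max = 1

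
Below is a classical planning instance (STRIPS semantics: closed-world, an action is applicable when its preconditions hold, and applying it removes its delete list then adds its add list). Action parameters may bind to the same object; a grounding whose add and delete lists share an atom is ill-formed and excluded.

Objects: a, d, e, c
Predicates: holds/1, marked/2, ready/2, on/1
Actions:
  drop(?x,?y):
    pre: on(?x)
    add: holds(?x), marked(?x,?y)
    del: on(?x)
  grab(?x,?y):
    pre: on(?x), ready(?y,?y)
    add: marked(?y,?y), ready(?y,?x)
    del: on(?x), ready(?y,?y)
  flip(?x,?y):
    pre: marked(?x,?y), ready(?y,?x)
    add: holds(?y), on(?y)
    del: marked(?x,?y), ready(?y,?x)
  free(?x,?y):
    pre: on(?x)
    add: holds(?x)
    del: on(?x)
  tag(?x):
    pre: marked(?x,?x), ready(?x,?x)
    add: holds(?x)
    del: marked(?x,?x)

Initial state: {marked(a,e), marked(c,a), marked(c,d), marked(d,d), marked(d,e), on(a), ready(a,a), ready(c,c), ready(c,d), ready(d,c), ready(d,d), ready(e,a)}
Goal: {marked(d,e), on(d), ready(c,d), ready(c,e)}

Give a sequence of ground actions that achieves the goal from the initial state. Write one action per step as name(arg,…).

1. flip(a,e)  →  {holds(e), marked(c,a), marked(c,d), marked(d,d), marked(d,e), on(a), on(e), ready(a,a), ready(c,c), ready(c,d), ready(d,c), ready(d,d)}
2. grab(e,c)  →  {holds(e), marked(c,a), marked(c,c), marked(c,d), marked(d,d), marked(d,e), on(a), ready(a,a), ready(c,d), ready(c,e), ready(d,c), ready(d,d)}
3. flip(d,d)  →  {holds(d), holds(e), marked(c,a), marked(c,c), marked(c,d), marked(d,e), on(a), on(d), ready(a,a), ready(c,d), ready(c,e), ready(d,c)}

flip(a,e); grab(e,c); flip(d,d)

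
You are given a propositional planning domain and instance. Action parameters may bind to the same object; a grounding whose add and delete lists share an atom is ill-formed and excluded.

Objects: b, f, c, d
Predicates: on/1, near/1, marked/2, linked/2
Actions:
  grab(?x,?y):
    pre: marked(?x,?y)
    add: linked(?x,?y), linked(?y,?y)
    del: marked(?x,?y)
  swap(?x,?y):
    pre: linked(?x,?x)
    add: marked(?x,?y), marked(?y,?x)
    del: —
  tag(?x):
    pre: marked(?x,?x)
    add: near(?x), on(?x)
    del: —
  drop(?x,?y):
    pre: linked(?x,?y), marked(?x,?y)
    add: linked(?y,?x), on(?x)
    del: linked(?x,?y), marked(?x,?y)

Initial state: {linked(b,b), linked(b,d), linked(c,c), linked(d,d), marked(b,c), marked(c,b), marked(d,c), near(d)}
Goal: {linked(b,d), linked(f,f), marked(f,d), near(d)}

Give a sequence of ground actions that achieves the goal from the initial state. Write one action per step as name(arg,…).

swap(d,f); grab(d,f)

1. swap(d,f)  →  {linked(b,b), linked(b,d), linked(c,c), linked(d,d), marked(b,c), marked(c,b), marked(d,c), marked(d,f), marked(f,d), near(d)}
2. grab(d,f)  →  {linked(b,b), linked(b,d), linked(c,c), linked(d,d), linked(d,f), linked(f,f), marked(b,c), marked(c,b), marked(d,c), marked(f,d), near(d)}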